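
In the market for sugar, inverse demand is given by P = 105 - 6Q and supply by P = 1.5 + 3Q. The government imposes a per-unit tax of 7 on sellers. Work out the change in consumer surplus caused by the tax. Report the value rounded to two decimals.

-51.85

Without the tax, 105 - 6Q = 1.5 + 3Q so Q* = 11.5 and P* = 36.
With the tax, sellers need 7 more per unit: 105 - 6Q = 1.5 + 3Q + 7, so Q_t = 10.7222. Buyers pay P_b = 40.6667; sellers receive P_s = P_b - 7 = 33.6667.
CS falls from (1/2)(11.5)(69) = 396.75 to (1/2)(10.7222)(64.3333) = 344.8981, a change of -51.8519.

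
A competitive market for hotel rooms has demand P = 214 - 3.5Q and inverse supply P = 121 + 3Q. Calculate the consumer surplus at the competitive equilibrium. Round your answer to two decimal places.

358.24

Setting demand equal to supply, 93 = 6.5Q, so Q* = 14.3077 and P* = 163.9231.
CS is the area between the demand curve and P* from 0 to Q*: (1/2)(14.3077)(50.0769) = 358.2426.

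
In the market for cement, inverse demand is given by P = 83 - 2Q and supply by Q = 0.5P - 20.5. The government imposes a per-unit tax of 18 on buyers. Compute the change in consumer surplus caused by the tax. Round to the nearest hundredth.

Rewriting supply in inverse form: P = 41 + 2Q.
Without the tax, 83 - 2Q = 41 + 2Q so Q* = 10.5 and P* = 62.
With the tax, buyers' net willingness to pay falls by 18: (83 - 18) - 2Q = 41 + 2Q, so Q_t = 6. Buyers pay P_b = 71; sellers receive P_s = P_b - 18 = 53.
Consumers lose the trapezoid between P* and P_b out to Q_t plus the triangle from Q_t to Q*: change in CS = 36 - 110.25 = -74.25.

-74.25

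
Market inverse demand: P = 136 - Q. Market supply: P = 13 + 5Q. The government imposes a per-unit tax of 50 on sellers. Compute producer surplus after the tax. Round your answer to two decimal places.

370.07

Without the tax, 136 - Q = 13 + 5Q so Q* = 20.5 and P* = 115.5.
A tax on sellers shifts supply up by 50: 136 - Q = 13 + 5Q + 50, so Q_t = 12.1667. Buyers pay P_b = 123.8333; sellers receive P_s = P_b - 50 = 73.8333.
PS = (1/2)(Q_t)(P_s - 13) = (1/2)(12.1667)(60.8333) = 370.0694.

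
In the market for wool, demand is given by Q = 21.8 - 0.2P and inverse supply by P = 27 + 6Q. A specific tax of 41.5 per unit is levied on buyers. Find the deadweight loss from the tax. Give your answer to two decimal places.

78.28

Rewriting demand in inverse form: P = 109 - 5Q.
Without the tax, 109 - 5Q = 27 + 6Q so Q* = 7.4545 and P* = 71.7273.
A tax on buyers shifts demand down by 41.5: (109 - 41.5) - 5Q = 27 + 6Q, so Q_t = 3.6818. Buyers pay P_b = 90.5909; sellers receive P_s = P_b - 41.5 = 49.0909.
The welfare triangle lost has base Q* - Q_t = 3.7727 and height t = 41.5, so DWL = (1/2)(3.7727)(41.5) = 78.2841.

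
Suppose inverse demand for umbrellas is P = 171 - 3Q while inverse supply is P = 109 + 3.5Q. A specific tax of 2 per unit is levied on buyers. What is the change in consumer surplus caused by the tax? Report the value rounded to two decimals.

Pre-tax equilibrium: 171 - 3Q = 109 + 3.5Q gives Q* = 9.5385, P* = 142.3846.
A tax on buyers shifts demand down by 2: (171 - 2) - 3Q = 109 + 3.5Q, so Q_t = 9.2308. Buyers pay P_b = 143.3077; sellers receive P_s = P_b - 2 = 141.3077.
CS falls from (1/2)(9.5385)(28.6154) = 136.4734 to (1/2)(9.2308)(27.6923) = 127.8107, a change of -8.6627.

-8.66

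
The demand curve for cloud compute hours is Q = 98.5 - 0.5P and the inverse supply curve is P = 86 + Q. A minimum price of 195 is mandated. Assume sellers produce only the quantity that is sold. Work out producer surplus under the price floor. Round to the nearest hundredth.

Rewriting demand in inverse form: P = 197 - 2Q.
Free-market equilibrium: 197 - 2Q = 86 + Q gives Q* = 37, P* = 123.
At the floor price 195, quantity demanded is (197 - 195)/2 = 1; demand is the short side, so Q = 1 trades at P = 195.
The supply price at Q = 1 is 87. PS is the trapezoid between 195 and supply over [0, 1]: (1/2)[(195 - 86) + (195 - 87)](1) = 108.5.

108.50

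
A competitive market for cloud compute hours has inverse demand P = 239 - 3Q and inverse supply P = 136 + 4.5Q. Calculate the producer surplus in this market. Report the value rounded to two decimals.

Equilibrium: 239 - 3Q = 136 + 4.5Q, so Q* = 13.7333 and P* = 197.8.
PS is the area between P* and the supply curve from 0 to Q*: (1/2)(13.7333)(61.8) = 424.36.

424.36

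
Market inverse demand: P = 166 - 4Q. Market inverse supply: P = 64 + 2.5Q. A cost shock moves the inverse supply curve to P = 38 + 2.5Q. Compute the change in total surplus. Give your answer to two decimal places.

Initial equilibrium: Q_0 = 15.6923, P_0 = 103.2308; CS_0 = (1/2)(15.6923)(62.7692) = 492.497, PS_0 = (1/2)(15.6923)(39.2308) = 307.8107.
New equilibrium: 166 - 4Q = 38 + 2.5Q gives Q_1 = 19.6923, P_1 = 87.2308; CS_1 = 775.574, PS_1 = 484.7337.
Change in total surplus = (775.574 + 484.7337) - (492.497 + 307.8107) = 460.

460.00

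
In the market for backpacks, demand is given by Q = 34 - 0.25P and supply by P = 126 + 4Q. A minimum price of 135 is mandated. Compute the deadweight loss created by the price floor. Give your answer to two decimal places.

4.00

Rewriting demand in inverse form: P = 136 - 4Q.
Without the control, 136 - 4Q = 126 + 4Q so Q* = 1.25 and P* = 131.
At P = 135, buyers demand (136 - 135)/4 = 0.25 while sellers would supply more, so the quantity traded is 0.25 at price 135.
At Q = 0.25 the demand price is 135 and the supply price is 127. Deadweight loss is the triangle between the curves from 0.25 to 1.25: (1/2)(135 - 127)(1.25 - 0.25) = 4.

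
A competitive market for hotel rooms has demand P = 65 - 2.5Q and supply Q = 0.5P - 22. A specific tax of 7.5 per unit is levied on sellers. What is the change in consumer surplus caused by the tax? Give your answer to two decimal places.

Rewriting supply in inverse form: P = 44 + 2Q.
Pre-tax equilibrium: 65 - 2.5Q = 44 + 2Q gives Q* = 4.6667, P* = 53.3333.
With the tax, sellers need 7.5 more per unit: 65 - 2.5Q = 44 + 2Q + 7.5, so Q_t = 3. Buyers pay P_b = 57.5; sellers receive P_s = P_b - 7.5 = 50.
Consumers lose the trapezoid between P* and P_b out to Q_t plus the triangle from Q_t to Q*: change in CS = 11.25 - 27.2222 = -15.9722.

-15.97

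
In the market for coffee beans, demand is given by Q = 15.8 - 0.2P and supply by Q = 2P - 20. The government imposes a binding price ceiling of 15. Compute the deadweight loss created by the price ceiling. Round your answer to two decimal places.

Rewriting demand in inverse form: P = 79 - 5Q.
Rewriting supply in inverse form: P = 10 + 0.5Q.
Without the control, 79 - 5Q = 10 + 0.5Q so Q* = 12.5455 and P* = 16.2727.
At the ceiling price 15, quantity supplied is (15 - 10)/0.5 = 10; supply is the short side, so Q = 10 trades at P = 15.
At Q = 10 the demand price is 29 and the supply price is 15. Deadweight loss is the triangle between the curves from 10 to 12.5455: (1/2)(29 - 15)(12.5455 - 10) = 17.8182.

17.82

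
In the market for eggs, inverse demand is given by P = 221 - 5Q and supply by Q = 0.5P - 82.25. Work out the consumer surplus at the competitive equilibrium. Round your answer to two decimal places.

162.87

Rewriting supply in inverse form: P = 164.5 + 2Q.
Set 221 - 5Q = 164.5 + 2Q, which gives 56.5 = 7Q, so Q* = 8.0714 and P* = 221 - 5(8.0714) = 180.6429.
CS is the area between the demand curve and P* from 0 to Q*: (1/2)(8.0714)(40.3571) = 162.8699.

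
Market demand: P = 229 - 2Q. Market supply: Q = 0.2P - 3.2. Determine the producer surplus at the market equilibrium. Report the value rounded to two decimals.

2314.74

Rewriting supply in inverse form: P = 16 + 5Q.
Setting demand equal to supply, 213 = 7Q, so Q* = 30.4286 and P* = 168.1429.
PS is the area between P* and the supply curve from 0 to Q*: (1/2)(30.4286)(152.1429) = 2314.7449.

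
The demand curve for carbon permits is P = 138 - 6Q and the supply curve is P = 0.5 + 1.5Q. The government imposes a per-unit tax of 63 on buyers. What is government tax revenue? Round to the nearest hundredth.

Pre-tax equilibrium: 138 - 6Q = 0.5 + 1.5Q gives Q* = 18.3333, P* = 28.
A tax on buyers shifts demand down by 63: (138 - 63) - 6Q = 0.5 + 1.5Q, so Q_t = 9.9333. Buyers pay P_b = 78.4; sellers receive P_s = P_b - 63 = 15.4.
Tax revenue = t x Q_t = 63 x 9.9333 = 625.8.

625.80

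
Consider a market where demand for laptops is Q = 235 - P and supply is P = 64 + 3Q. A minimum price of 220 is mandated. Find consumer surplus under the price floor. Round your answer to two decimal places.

Rewriting demand in inverse form: P = 235 - Q.
Without the control, 235 - Q = 64 + 3Q so Q* = 42.75 and P* = 192.25.
At the floor price 220, quantity demanded is (235 - 220)/1 = 15; demand is the short side, so Q = 15 trades at P = 220.
CS is the triangle under demand above 220: (1/2)(15)(235 - 220) = 112.5.

112.50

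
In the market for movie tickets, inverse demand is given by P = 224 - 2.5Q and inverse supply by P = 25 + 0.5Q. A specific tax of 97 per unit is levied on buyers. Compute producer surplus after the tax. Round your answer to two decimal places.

289.00

Pre-tax equilibrium: 224 - 2.5Q = 25 + 0.5Q gives Q* = 66.3333, P* = 58.1667.
With the tax, buyers' net willingness to pay falls by 97: (224 - 97) - 2.5Q = 25 + 0.5Q, so Q_t = 34. Buyers pay P_b = 139; sellers receive P_s = P_b - 97 = 42.
PS = (1/2)(Q_t)(P_s - 25) = (1/2)(34)(17) = 289.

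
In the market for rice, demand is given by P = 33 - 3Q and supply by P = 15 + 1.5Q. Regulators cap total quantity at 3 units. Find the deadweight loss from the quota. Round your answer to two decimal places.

Without the quota, 33 - 3Q = 15 + 1.5Q gives Q* = 4.
At Q = 3 the demand price is 33 - 3(3) = 24 and the supply price is 15 + 1.5(3) = 19.5.
Deadweight loss is the triangle between the curves from 3 to 4: (1/2)(24 - 19.5)(4 - 3) = 2.25.

2.25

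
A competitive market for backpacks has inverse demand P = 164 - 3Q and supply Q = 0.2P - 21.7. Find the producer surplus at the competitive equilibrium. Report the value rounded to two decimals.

120.32

Rewriting supply in inverse form: P = 108.5 + 5Q.
Set 164 - 3Q = 108.5 + 5Q, which gives 55.5 = 8Q, so Q* = 6.9375 and P* = 164 - 3(6.9375) = 143.1875.
The supply curve's price intercept is 108.5, so PS = (1/2)(Q*)(P* - 108.5) = (1/2)(6.9375)(34.6875) = 120.3223.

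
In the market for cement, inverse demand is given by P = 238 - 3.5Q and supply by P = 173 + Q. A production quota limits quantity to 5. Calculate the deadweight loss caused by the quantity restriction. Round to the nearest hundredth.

Without the quota, 238 - 3.5Q = 173 + Q gives Q* = 14.4444.
At Q = 5 the demand price is 238 - 3.5(5) = 220.5 and the supply price is 173 + (5) = 178.
DWL = (1/2)(gap between curves at 5) x (Q* - 5) = (1/2)(42.5)(9.4444) = 200.6944.

200.69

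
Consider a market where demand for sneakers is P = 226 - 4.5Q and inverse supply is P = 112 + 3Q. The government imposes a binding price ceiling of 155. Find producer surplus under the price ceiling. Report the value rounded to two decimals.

Without the control, 226 - 4.5Q = 112 + 3Q so Q* = 15.2 and P* = 157.6.
At P = 155, sellers supply (155 - 112)/3 = 14.3333 while buyers want more, so the quantity traded is 14.3333 at price 155.
PS is the triangle above supply below 155: (1/2)(14.3333)(155 - 112) = 308.1667.

308.17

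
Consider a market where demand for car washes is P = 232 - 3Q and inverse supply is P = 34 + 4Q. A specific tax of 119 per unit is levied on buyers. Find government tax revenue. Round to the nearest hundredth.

1343.00

Without the tax, 232 - 3Q = 34 + 4Q so Q* = 28.2857 and P* = 147.1429.
A tax on buyers shifts demand down by 119: (232 - 119) - 3Q = 34 + 4Q, so Q_t = 11.2857. Buyers pay P_b = 198.1429; sellers receive P_s = P_b - 119 = 79.1429.
Tax revenue = t x Q_t = 119 x 11.2857 = 1343.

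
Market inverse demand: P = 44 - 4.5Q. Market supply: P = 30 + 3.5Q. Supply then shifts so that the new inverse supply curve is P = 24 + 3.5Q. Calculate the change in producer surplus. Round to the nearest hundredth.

5.58

Initial equilibrium: Q_0 = 1.75, P_0 = 36.125; CS_0 = (1/2)(1.75)(7.875) = 6.8906, PS_0 = (1/2)(1.75)(6.125) = 5.3594.
New equilibrium: 44 - 4.5Q = 24 + 3.5Q gives Q_1 = 2.5, P_1 = 32.75; CS_1 = 14.0625, PS_1 = 10.9375.
Change in producer surplus = 10.9375 - 5.3594 = 5.5781.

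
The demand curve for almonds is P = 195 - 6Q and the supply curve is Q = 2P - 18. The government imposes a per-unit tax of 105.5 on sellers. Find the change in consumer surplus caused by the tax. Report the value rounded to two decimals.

Rewriting supply in inverse form: P = 9 + 0.5Q.
Without the tax, 195 - 6Q = 9 + 0.5Q so Q* = 28.6154 and P* = 23.3077.
With the tax, sellers need 105.5 more per unit: 195 - 6Q = 9 + 0.5Q + 105.5, so Q_t = 12.3846. Buyers pay P_b = 120.6923; sellers receive P_s = P_b - 105.5 = 15.1923.
Consumers lose the trapezoid between P* and P_b out to Q_t plus the triangle from Q_t to Q*: change in CS = 460.1361 - 2456.5207 = -1996.3846.

-1996.38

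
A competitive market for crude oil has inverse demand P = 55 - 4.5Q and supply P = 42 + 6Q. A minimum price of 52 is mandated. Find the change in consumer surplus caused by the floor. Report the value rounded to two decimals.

-2.45

Without the control, 55 - 4.5Q = 42 + 6Q so Q* = 1.2381 and P* = 49.4286.
At P = 52, buyers demand (55 - 52)/4.5 = 0.6667 while sellers would supply more, so the quantity traded is 0.6667 at price 52.
CS goes from (1/2)(1.2381)(5.5714) = 3.449 to 1 (computed as (55 - 52)(0.6667) - (1/2)(4.5)(0.6667)^2), a change of -2.449.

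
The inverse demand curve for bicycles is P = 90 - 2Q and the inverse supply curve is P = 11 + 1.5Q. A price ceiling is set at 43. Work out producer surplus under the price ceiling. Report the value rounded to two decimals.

Free-market equilibrium: 90 - 2Q = 11 + 1.5Q gives Q* = 22.5714, P* = 44.8571.
At P = 43, sellers supply (43 - 11)/1.5 = 21.3333 while buyers want more, so the quantity traded is 21.3333 at price 43.
PS is the triangle above supply below 43: (1/2)(21.3333)(43 - 11) = 341.3333.

341.33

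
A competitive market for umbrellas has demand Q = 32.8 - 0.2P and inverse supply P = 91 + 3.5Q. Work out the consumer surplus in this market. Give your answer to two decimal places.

184.39

Rewriting demand in inverse form: P = 164 - 5Q.
Equilibrium: 164 - 5Q = 91 + 3.5Q, so Q* = 8.5882 and P* = 121.0588.
The demand choke price is 164, so CS = (1/2)(Q*)(164 - P*) = (1/2)(8.5882)(42.9412) = 184.3945.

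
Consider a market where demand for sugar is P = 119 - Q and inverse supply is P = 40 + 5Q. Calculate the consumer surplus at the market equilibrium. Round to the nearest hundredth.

86.68

Equilibrium: 119 - Q = 40 + 5Q, so Q* = 13.1667 and P* = 105.8333.
Consumer surplus is the triangle under demand above P*: (1/2)(13.1667)(119 - 105.8333) = (1/2)(13.1667)(13.1667) = 86.6806.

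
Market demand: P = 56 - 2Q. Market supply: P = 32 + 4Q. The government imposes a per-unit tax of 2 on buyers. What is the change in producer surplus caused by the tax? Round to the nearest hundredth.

-5.11

Pre-tax equilibrium: 56 - 2Q = 32 + 4Q gives Q* = 4, P* = 48.
With the tax, buyers' net willingness to pay falls by 2: (56 - 2) - 2Q = 32 + 4Q, so Q_t = 3.6667. Buyers pay P_b = 48.6667; sellers receive P_s = P_b - 2 = 46.6667.
PS falls from (1/2)(4)(16) = 32 to (1/2)(3.6667)(14.6667) = 26.8889, a change of -5.1111.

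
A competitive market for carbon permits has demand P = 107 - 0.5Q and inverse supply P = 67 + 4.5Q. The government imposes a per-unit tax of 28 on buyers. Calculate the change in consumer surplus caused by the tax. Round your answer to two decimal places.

Without the tax, 107 - 0.5Q = 67 + 4.5Q so Q* = 8 and P* = 103.
A tax on buyers shifts demand down by 28: (107 - 28) - 0.5Q = 67 + 4.5Q, so Q_t = 2.4. Buyers pay P_b = 105.8; sellers receive P_s = P_b - 28 = 77.8.
Consumers lose the trapezoid between P* and P_b out to Q_t plus the triangle from Q_t to Q*: change in CS = 1.44 - 16 = -14.56.

-14.56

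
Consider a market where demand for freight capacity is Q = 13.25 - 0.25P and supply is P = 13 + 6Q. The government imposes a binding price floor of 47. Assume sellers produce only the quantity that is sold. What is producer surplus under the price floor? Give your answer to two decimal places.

Rewriting demand in inverse form: P = 53 - 4Q.
Without the control, 53 - 4Q = 13 + 6Q so Q* = 4 and P* = 37.
At P = 47, buyers demand (53 - 47)/4 = 1.5 while sellers would supply more, so the quantity traded is 1.5 at price 47.
The supply price at Q = 1.5 is 22. PS is the trapezoid between 47 and supply over [0, 1.5]: (1/2)[(47 - 13) + (47 - 22)](1.5) = 44.25.

44.25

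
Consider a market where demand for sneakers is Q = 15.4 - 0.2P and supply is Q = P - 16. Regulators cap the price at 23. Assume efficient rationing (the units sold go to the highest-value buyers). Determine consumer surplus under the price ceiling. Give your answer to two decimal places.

Rewriting demand in inverse form: P = 77 - 5Q.
Rewriting supply in inverse form: P = 16 + Q.
Free-market equilibrium: 77 - 5Q = 16 + Q gives Q* = 10.1667, P* = 26.1667.
At the ceiling price 23, quantity supplied is (23 - 16)/1 = 7; supply is the short side, so Q = 7 trades at P = 23.
The demand price at Q = 7 is 42. CS is the trapezoid between demand and 23 over [0, 7]: (1/2)[(77 - 23) + (42 - 23)](7) = 255.5.

255.50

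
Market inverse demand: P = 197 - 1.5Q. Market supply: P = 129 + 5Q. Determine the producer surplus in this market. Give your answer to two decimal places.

273.61

Equilibrium: 197 - 1.5Q = 129 + 5Q, so Q* = 10.4615 and P* = 181.3077.
PS is the area between P* and the supply curve from 0 to Q*: (1/2)(10.4615)(52.3077) = 273.6095.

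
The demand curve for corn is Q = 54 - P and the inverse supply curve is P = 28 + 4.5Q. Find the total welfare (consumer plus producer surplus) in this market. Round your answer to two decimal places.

Rewriting demand in inverse form: P = 54 - Q.
Equilibrium: 54 - Q = 28 + 4.5Q, so Q* = 4.7273 and P* = 49.2727.
Total surplus is the full triangle between the curves from 0 to Q*: (1/2)(4.7273)(54 - 28) = 61.4545.

61.45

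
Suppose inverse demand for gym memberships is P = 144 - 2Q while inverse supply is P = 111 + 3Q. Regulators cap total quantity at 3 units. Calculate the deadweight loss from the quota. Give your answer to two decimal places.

Unrestricted equilibrium: Q* = (144 - 111)/(2 + 3) = 6.6.
At Q = 3 the demand price is 144 - 2(3) = 138 and the supply price is 111 + 3(3) = 120.
Deadweight loss is the triangle between the curves from 3 to 6.6: (1/2)(138 - 120)(6.6 - 3) = 32.4.

32.40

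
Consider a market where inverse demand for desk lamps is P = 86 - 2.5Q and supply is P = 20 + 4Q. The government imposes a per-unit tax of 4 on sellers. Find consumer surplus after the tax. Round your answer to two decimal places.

113.73

Without the tax, 86 - 2.5Q = 20 + 4Q so Q* = 10.1538 and P* = 60.6154.
With the tax, sellers need 4 more per unit: 86 - 2.5Q = 20 + 4Q + 4, so Q_t = 9.5385. Buyers pay P_b = 62.1538; sellers receive P_s = P_b - 4 = 58.1538.
CS = (1/2)(Q_t)(86 - P_b) = (1/2)(9.5385)(23.8462) = 113.7278.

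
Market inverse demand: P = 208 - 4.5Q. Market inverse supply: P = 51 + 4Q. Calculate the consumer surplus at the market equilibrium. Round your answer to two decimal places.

767.62

Set 208 - 4.5Q = 51 + 4Q, which gives 157 = 8.5Q, so Q* = 18.4706 and P* = 208 - 4.5(18.4706) = 124.8824.
The demand choke price is 208, so CS = (1/2)(Q*)(208 - P*) = (1/2)(18.4706)(83.1176) = 767.6159.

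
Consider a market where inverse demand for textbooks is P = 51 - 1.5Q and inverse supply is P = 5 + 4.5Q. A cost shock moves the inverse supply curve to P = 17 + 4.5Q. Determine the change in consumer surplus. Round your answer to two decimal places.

-20.00

Initial equilibrium: Q_0 = 7.6667, P_0 = 39.5; CS_0 = (1/2)(7.6667)(11.5) = 44.0833, PS_0 = (1/2)(7.6667)(34.5) = 132.25.
New equilibrium: 51 - 1.5Q = 17 + 4.5Q gives Q_1 = 5.6667, P_1 = 42.5; CS_1 = 24.0833, PS_1 = 72.25.
Change in consumer surplus = 24.0833 - 44.0833 = -20.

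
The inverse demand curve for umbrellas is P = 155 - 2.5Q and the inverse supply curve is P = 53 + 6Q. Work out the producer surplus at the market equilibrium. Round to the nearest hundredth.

432.00

Equilibrium: 155 - 2.5Q = 53 + 6Q, so Q* = 12 and P* = 125.
PS is the area between P* and the supply curve from 0 to Q*: (1/2)(12)(72) = 432.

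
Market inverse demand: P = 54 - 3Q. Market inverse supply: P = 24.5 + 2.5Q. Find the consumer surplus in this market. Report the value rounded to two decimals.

Equilibrium: 54 - 3Q = 24.5 + 2.5Q, so Q* = 5.3636 and P* = 37.9091.
Consumer surplus is the triangle under demand above P*: (1/2)(5.3636)(54 - 37.9091) = (1/2)(5.3636)(16.0909) = 43.1529.

43.15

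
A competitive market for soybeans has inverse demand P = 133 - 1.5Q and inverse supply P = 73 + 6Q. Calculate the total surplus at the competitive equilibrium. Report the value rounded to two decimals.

Equilibrium: 133 - 1.5Q = 73 + 6Q, so Q* = 8 and P* = 121.
Total surplus is the full triangle between the curves from 0 to Q*: (1/2)(8)(133 - 73) = 240.

240.00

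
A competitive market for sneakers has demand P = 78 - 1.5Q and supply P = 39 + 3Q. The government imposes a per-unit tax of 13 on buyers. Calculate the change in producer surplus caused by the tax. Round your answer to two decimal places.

Without the tax, 78 - 1.5Q = 39 + 3Q so Q* = 8.6667 and P* = 65.
A tax on buyers shifts demand down by 13: (78 - 13) - 1.5Q = 39 + 3Q, so Q_t = 5.7778. Buyers pay P_b = 69.3333; sellers receive P_s = P_b - 13 = 56.3333.
PS falls from (1/2)(8.6667)(26) = 112.6667 to (1/2)(5.7778)(17.3333) = 50.0741, a change of -62.5926.

-62.59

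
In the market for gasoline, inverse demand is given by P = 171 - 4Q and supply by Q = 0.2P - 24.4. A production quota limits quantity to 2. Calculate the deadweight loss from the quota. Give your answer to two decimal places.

Rewriting supply in inverse form: P = 122 + 5Q.
Without the quota, 171 - 4Q = 122 + 5Q gives Q* = 5.4444.
At Q = 2 the demand price is 171 - 4(2) = 163 and the supply price is 122 + 5(2) = 132.
Deadweight loss is the triangle between the curves from 2 to 5.4444: (1/2)(163 - 132)(5.4444 - 2) = 53.3889.

53.39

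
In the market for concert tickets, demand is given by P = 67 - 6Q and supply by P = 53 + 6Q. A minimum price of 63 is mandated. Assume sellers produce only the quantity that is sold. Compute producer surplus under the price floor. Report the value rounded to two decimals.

Free-market equilibrium: 67 - 6Q = 53 + 6Q gives Q* = 1.1667, P* = 60.
At P = 63, buyers demand (67 - 63)/6 = 0.6667 while sellers would supply more, so the quantity traded is 0.6667 at price 63.
The supply price at Q = 0.6667 is 57. PS is the trapezoid between 63 and supply over [0, 0.6667]: (1/2)[(63 - 53) + (63 - 57)](0.6667) = 5.3333.

5.33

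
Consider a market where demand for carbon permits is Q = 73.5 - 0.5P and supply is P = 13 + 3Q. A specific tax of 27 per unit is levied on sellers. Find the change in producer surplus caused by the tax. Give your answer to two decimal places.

Rewriting demand in inverse form: P = 147 - 2Q.
Without the tax, 147 - 2Q = 13 + 3Q so Q* = 26.8 and P* = 93.4.
With the tax, sellers need 27 more per unit: 147 - 2Q = 13 + 3Q + 27, so Q_t = 21.4. Buyers pay P_b = 104.2; sellers receive P_s = P_b - 27 = 77.2.
Producers lose the trapezoid between P_s and P* out to Q_t plus the triangle from Q_t to Q*: change in PS = 686.94 - 1077.36 = -390.42.

-390.42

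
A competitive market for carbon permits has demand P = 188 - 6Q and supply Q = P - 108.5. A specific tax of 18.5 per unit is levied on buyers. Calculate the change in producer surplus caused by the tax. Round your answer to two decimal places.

Rewriting supply in inverse form: P = 108.5 + Q.
Pre-tax equilibrium: 188 - 6Q = 108.5 + Q gives Q* = 11.3571, P* = 119.8571.
A tax on buyers shifts demand down by 18.5: (188 - 18.5) - 6Q = 108.5 + Q, so Q_t = 8.7143. Buyers pay P_b = 135.7143; sellers receive P_s = P_b - 18.5 = 117.2143.
PS falls from (1/2)(11.3571)(11.3571) = 64.4923 to (1/2)(8.7143)(8.7143) = 37.9694, a change of -26.523.

-26.52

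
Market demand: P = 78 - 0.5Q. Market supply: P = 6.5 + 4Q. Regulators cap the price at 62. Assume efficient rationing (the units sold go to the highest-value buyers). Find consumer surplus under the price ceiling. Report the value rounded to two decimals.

173.87

Without the control, 78 - 0.5Q = 6.5 + 4Q so Q* = 15.8889 and P* = 70.0556.
At P = 62, sellers supply (62 - 6.5)/4 = 13.875 while buyers want more, so the quantity traded is 13.875 at price 62.
The demand price at Q = 13.875 is 71.0625. CS is the trapezoid between demand and 62 over [0, 13.875]: (1/2)[(78 - 62) + (71.0625 - 62)](13.875) = 173.8711.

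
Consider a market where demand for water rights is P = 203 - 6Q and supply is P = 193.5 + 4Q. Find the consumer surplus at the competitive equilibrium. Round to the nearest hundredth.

Setting demand equal to supply, 9.5 = 10Q, so Q* = 0.95 and P* = 197.3.
Consumer surplus is the triangle under demand above P*: (1/2)(0.95)(203 - 197.3) = (1/2)(0.95)(5.7) = 2.7075.

2.71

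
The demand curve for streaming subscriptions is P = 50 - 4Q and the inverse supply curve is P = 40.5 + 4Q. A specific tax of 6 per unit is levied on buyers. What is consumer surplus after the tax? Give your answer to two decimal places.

0.38

Without the tax, 50 - 4Q = 40.5 + 4Q so Q* = 1.1875 and P* = 45.25.
A tax on buyers shifts demand down by 6: (50 - 6) - 4Q = 40.5 + 4Q, so Q_t = 0.4375. Buyers pay P_b = 48.25; sellers receive P_s = P_b - 6 = 42.25.
CS = (1/2)(Q_t)(50 - P_b) = (1/2)(0.4375)(1.75) = 0.3828.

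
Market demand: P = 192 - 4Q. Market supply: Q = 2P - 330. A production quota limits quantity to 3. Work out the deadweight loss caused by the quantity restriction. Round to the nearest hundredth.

20.25

Rewriting supply in inverse form: P = 165 + 0.5Q.
Unrestricted equilibrium: Q* = (192 - 165)/(4 + 0.5) = 6.
At Q = 3 the demand price is 192 - 4(3) = 180 and the supply price is 165 + 0.5(3) = 166.5.
DWL = (1/2)(gap between curves at 3) x (Q* - 3) = (1/2)(13.5)(3) = 20.25.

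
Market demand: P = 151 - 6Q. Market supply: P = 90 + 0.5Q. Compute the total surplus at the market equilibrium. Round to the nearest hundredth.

Set 151 - 6Q = 90 + 0.5Q, which gives 61 = 6.5Q, so Q* = 9.3846 and P* = 151 - 6(9.3846) = 94.6923.
Total surplus is the full triangle between the curves from 0 to Q*: (1/2)(9.3846)(151 - 90) = 286.2308.

286.23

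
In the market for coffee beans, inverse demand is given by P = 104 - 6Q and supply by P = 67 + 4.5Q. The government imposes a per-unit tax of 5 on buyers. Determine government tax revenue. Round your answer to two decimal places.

15.24

Pre-tax equilibrium: 104 - 6Q = 67 + 4.5Q gives Q* = 3.5238, P* = 82.8571.
A tax on buyers shifts demand down by 5: (104 - 5) - 6Q = 67 + 4.5Q, so Q_t = 3.0476. Buyers pay P_b = 85.7143; sellers receive P_s = P_b - 5 = 80.7143.
Revenue is the tax times quantity traded: 5 x 3.0476 = 15.2381.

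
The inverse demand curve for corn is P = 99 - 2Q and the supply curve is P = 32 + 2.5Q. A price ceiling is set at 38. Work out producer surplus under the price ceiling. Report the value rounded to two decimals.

7.20

Without the control, 99 - 2Q = 32 + 2.5Q so Q* = 14.8889 and P* = 69.2222.
At P = 38, sellers supply (38 - 32)/2.5 = 2.4 while buyers want more, so the quantity traded is 2.4 at price 38.
PS is the triangle above supply below 38: (1/2)(2.4)(38 - 32) = 7.2.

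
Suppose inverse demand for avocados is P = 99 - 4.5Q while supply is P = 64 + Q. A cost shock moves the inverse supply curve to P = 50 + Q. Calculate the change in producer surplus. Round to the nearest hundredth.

Initial equilibrium: Q_0 = 6.3636, P_0 = 70.3636; CS_0 = (1/2)(6.3636)(28.6364) = 91.1157, PS_0 = (1/2)(6.3636)(6.3636) = 20.2479.
New equilibrium: 99 - 4.5Q = 50 + Q gives Q_1 = 8.9091, P_1 = 58.9091; CS_1 = 178.5868, PS_1 = 39.686.
Change in producer surplus = 39.686 - 20.2479 = 19.438.

19.44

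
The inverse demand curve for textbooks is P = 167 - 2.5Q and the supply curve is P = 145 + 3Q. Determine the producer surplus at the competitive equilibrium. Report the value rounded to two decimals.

24.00

Equilibrium: 167 - 2.5Q = 145 + 3Q, so Q* = 4 and P* = 157.
The supply curve's price intercept is 145, so PS = (1/2)(Q*)(P* - 145) = (1/2)(4)(12) = 24.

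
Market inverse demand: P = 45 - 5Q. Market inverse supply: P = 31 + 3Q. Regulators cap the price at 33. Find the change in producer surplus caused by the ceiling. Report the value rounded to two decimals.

Free-market equilibrium: 45 - 5Q = 31 + 3Q gives Q* = 1.75, P* = 36.25.
At P = 33, sellers supply (33 - 31)/3 = 0.6667 while buyers want more, so the quantity traded is 0.6667 at price 33.
PS goes from (1/2)(1.75)(5.25) = 4.5938 to 0.6667 (computed as (33 - 31)(0.6667) - (1/2)(3)(0.6667)^2), a change of -3.9271.

-3.93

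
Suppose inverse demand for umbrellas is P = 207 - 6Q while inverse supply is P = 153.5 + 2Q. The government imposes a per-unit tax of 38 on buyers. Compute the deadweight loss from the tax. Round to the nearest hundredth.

Without the tax, 207 - 6Q = 153.5 + 2Q so Q* = 6.6875 and P* = 166.875.
A tax on buyers shifts demand down by 38: (207 - 38) - 6Q = 153.5 + 2Q, so Q_t = 1.9375. Buyers pay P_b = 195.375; sellers receive P_s = P_b - 38 = 157.375.
Deadweight loss is the triangle between the curves from Q_t to Q*: (1/2)(6.6875 - 1.9375)(38) = 90.25.

90.25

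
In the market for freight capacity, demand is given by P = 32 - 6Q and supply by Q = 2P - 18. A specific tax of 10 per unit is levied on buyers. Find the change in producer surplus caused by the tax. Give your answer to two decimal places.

-2.13

Rewriting supply in inverse form: P = 9 + 0.5Q.
Without the tax, 32 - 6Q = 9 + 0.5Q so Q* = 3.5385 and P* = 10.7692.
With the tax, buyers' net willingness to pay falls by 10: (32 - 10) - 6Q = 9 + 0.5Q, so Q_t = 2. Buyers pay P_b = 20; sellers receive P_s = P_b - 10 = 10.
PS falls from (1/2)(3.5385)(1.7692) = 3.1302 to (1/2)(2)(1) = 1, a change of -2.1302.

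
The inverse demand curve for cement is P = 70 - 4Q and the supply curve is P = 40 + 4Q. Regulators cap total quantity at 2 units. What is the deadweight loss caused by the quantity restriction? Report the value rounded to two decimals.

Unrestricted equilibrium: Q* = (70 - 40)/(4 + 4) = 3.75.
At Q = 2 the demand price is 70 - 4(2) = 62 and the supply price is 40 + 4(2) = 48.
Deadweight loss is the triangle between the curves from 2 to 3.75: (1/2)(62 - 48)(3.75 - 2) = 12.25.

12.25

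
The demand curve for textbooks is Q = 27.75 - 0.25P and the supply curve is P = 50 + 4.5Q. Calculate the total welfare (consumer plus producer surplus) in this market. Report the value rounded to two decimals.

218.88

Rewriting demand in inverse form: P = 111 - 4Q.
Setting demand equal to supply, 61 = 8.5Q, so Q* = 7.1765 and P* = 82.2941.
Total surplus is the full triangle between the curves from 0 to Q*: (1/2)(7.1765)(111 - 50) = 218.8824.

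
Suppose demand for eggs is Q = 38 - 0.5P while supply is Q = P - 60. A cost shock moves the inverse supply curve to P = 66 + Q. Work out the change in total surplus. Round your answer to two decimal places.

Rewriting demand in inverse form: P = 76 - 2Q.
Rewriting supply in inverse form: P = 60 + Q.
Initial equilibrium: Q_0 = 5.3333, P_0 = 65.3333; CS_0 = (1/2)(5.3333)(10.6667) = 28.4444, PS_0 = (1/2)(5.3333)(5.3333) = 14.2222.
New equilibrium: 76 - 2Q = 66 + Q gives Q_1 = 3.3333, P_1 = 69.3333; CS_1 = 11.1111, PS_1 = 5.5556.
Change in total surplus = (11.1111 + 5.5556) - (28.4444 + 14.2222) = -26.

-26.00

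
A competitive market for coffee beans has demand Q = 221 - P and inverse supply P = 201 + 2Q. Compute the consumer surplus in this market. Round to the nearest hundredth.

22.22

Rewriting demand in inverse form: P = 221 - Q.
Equilibrium: 221 - Q = 201 + 2Q, so Q* = 6.6667 and P* = 214.3333.
The demand choke price is 221, so CS = (1/2)(Q*)(221 - P*) = (1/2)(6.6667)(6.6667) = 22.2222.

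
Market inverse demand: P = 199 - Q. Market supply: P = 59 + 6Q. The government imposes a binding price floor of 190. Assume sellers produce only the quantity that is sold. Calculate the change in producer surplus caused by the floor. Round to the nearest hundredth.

Free-market equilibrium: 199 - Q = 59 + 6Q gives Q* = 20, P* = 179.
At P = 190, buyers demand (199 - 190)/1 = 9 while sellers would supply more, so the quantity traded is 9 at price 190.
PS goes from (1/2)(20)(120) = 1200 to 936 (computed as (190 - 59)(9) - (1/2)(6)(9)^2), a change of -264.

-264.00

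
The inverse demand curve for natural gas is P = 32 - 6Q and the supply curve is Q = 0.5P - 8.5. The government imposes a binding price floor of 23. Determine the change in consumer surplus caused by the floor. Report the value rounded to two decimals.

-3.80

Rewriting supply in inverse form: P = 17 + 2Q.
Free-market equilibrium: 32 - 6Q = 17 + 2Q gives Q* = 1.875, P* = 20.75.
At the floor price 23, quantity demanded is (32 - 23)/6 = 1.5; demand is the short side, so Q = 1.5 trades at P = 23.
CS goes from (1/2)(1.875)(11.25) = 10.5469 to 6.75 (computed as (32 - 23)(1.5) - (1/2)(6)(1.5)^2), a change of -3.7969.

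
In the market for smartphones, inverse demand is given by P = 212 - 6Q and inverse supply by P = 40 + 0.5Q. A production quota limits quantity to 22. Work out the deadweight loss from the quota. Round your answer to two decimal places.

64.69

Unrestricted equilibrium: Q* = (212 - 40)/(6 + 0.5) = 26.4615.
At Q = 22 the demand price is 212 - 6(22) = 80 and the supply price is 40 + 0.5(22) = 51.
DWL = (1/2)(gap between curves at 22) x (Q* - 22) = (1/2)(29)(4.4615) = 64.6923.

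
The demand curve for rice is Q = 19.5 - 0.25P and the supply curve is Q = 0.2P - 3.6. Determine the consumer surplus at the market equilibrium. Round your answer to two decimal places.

Rewriting demand in inverse form: P = 78 - 4Q.
Rewriting supply in inverse form: P = 18 + 5Q.
Setting demand equal to supply, 60 = 9Q, so Q* = 6.6667 and P* = 51.3333.
CS is the area between the demand curve and P* from 0 to Q*: (1/2)(6.6667)(26.6667) = 88.8889.

88.89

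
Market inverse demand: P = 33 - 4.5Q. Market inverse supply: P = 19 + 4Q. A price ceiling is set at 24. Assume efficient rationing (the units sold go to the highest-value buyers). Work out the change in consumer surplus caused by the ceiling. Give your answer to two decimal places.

Free-market equilibrium: 33 - 4.5Q = 19 + 4Q gives Q* = 1.6471, P* = 25.5882.
At P = 24, sellers supply (24 - 19)/4 = 1.25 while buyers want more, so the quantity traded is 1.25 at price 24.
CS goes from (1/2)(1.6471)(7.4118) = 6.1038 to 7.7344 (computed as (33 - 24)(1.25) - (1/2)(4.5)(1.25)^2), a change of 1.6306.

1.63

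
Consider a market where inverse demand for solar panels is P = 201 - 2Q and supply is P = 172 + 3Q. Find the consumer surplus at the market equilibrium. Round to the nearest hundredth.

33.64

Equilibrium: 201 - 2Q = 172 + 3Q, so Q* = 5.8 and P* = 189.4.
Consumer surplus is the triangle under demand above P*: (1/2)(5.8)(201 - 189.4) = (1/2)(5.8)(11.6) = 33.64.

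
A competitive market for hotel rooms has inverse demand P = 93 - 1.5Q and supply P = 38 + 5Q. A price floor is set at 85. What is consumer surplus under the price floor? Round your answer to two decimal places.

21.33

Free-market equilibrium: 93 - 1.5Q = 38 + 5Q gives Q* = 8.4615, P* = 80.3077.
At the floor price 85, quantity demanded is (93 - 85)/1.5 = 5.3333; demand is the short side, so Q = 5.3333 trades at P = 85.
CS is the triangle under demand above 85: (1/2)(5.3333)(93 - 85) = 21.3333.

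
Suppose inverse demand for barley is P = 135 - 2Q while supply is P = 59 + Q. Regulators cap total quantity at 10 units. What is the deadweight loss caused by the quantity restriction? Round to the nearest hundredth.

352.67

Without the quota, 135 - 2Q = 59 + Q gives Q* = 25.3333.
At Q = 10 the demand price is 135 - 2(10) = 115 and the supply price is 59 + (10) = 69.
DWL = (1/2)(gap between curves at 10) x (Q* - 10) = (1/2)(46)(15.3333) = 352.6667.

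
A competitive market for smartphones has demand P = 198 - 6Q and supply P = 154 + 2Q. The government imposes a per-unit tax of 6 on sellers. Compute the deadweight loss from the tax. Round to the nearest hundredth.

2.25

Without the tax, 198 - 6Q = 154 + 2Q so Q* = 5.5 and P* = 165.
With the tax, sellers need 6 more per unit: 198 - 6Q = 154 + 2Q + 6, so Q_t = 4.75. Buyers pay P_b = 169.5; sellers receive P_s = P_b - 6 = 163.5.
Deadweight loss is the triangle between the curves from Q_t to Q*: (1/2)(5.5 - 4.75)(6) = 2.25.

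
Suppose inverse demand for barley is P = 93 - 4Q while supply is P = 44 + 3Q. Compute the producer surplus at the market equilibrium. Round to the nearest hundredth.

Set 93 - 4Q = 44 + 3Q, which gives 49 = 7Q, so Q* = 7 and P* = 93 - 4(7) = 65.
PS is the area between P* and the supply curve from 0 to Q*: (1/2)(7)(21) = 73.5.

73.50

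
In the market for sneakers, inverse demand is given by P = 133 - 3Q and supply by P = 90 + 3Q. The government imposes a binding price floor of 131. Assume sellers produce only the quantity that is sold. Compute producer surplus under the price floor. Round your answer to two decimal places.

26.67

Without the control, 133 - 3Q = 90 + 3Q so Q* = 7.1667 and P* = 111.5.
At the floor price 131, quantity demanded is (133 - 131)/3 = 0.6667; demand is the short side, so Q = 0.6667 trades at P = 131.
The supply price at Q = 0.6667 is 92. PS is the trapezoid between 131 and supply over [0, 0.6667]: (1/2)[(131 - 90) + (131 - 92)](0.6667) = 26.6667.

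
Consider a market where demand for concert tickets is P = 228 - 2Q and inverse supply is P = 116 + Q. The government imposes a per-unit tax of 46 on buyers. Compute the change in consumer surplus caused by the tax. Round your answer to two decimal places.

Without the tax, 228 - 2Q = 116 + Q so Q* = 37.3333 and P* = 153.3333.
With the tax, buyers' net willingness to pay falls by 46: (228 - 46) - 2Q = 116 + Q, so Q_t = 22. Buyers pay P_b = 184; sellers receive P_s = P_b - 46 = 138.
Consumers lose the trapezoid between P* and P_b out to Q_t plus the triangle from Q_t to Q*: change in CS = 484 - 1393.7778 = -909.7778.

-909.78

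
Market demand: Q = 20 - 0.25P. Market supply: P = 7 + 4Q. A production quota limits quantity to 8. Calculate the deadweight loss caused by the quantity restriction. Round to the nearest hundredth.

5.06

Rewriting demand in inverse form: P = 80 - 4Q.
Without the quota, 80 - 4Q = 7 + 4Q gives Q* = 9.125.
At Q = 8 the demand price is 80 - 4(8) = 48 and the supply price is 7 + 4(8) = 39.
DWL = (1/2)(gap between curves at 8) x (Q* - 8) = (1/2)(9)(1.125) = 5.0625.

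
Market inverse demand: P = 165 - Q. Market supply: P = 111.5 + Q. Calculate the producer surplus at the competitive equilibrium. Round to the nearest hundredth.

357.78

Setting demand equal to supply, 53.5 = 2Q, so Q* = 26.75 and P* = 138.25.
Producer surplus is the triangle above supply below P*: (1/2)(26.75)(138.25 - 111.5) = (1/2)(26.75)(26.75) = 357.7812.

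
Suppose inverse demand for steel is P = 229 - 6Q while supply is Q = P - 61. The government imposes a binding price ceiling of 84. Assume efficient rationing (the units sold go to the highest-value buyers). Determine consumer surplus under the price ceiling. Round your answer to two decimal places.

Rewriting supply in inverse form: P = 61 + Q.
Free-market equilibrium: 229 - 6Q = 61 + Q gives Q* = 24, P* = 85.
At the ceiling price 84, quantity supplied is (84 - 61)/1 = 23; supply is the short side, so Q = 23 trades at P = 84.
The demand price at Q = 23 is 91. CS is the trapezoid between demand and 84 over [0, 23]: (1/2)[(229 - 84) + (91 - 84)](23) = 1748.

1748.00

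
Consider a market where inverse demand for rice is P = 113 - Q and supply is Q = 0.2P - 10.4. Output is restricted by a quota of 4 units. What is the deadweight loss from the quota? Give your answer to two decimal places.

114.08

Rewriting supply in inverse form: P = 52 + 5Q.
Without the quota, 113 - Q = 52 + 5Q gives Q* = 10.1667.
At Q = 4 the demand price is 113 - (4) = 109 and the supply price is 52 + 5(4) = 72.
DWL = (1/2)(gap between curves at 4) x (Q* - 4) = (1/2)(37)(6.1667) = 114.0833.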